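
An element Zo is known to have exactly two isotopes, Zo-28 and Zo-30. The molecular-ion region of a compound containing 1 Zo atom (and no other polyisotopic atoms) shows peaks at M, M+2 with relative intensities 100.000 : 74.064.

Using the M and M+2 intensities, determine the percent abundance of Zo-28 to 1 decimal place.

If p is the fraction of Zo that is Zo-28, then I(M+2)/I(M) = [C(1,1)·p^0·(1−p)] / p^1 = 1·(1−p)/p = 74.064/100.000 = 0.7406
(1−p)/p = 0.7406/1 = 0.7406  ⇒  p = 1/(1 + 0.7406) = 0.5745
Zo-28: 57.5%, Zo-30: 42.5%.

57.5%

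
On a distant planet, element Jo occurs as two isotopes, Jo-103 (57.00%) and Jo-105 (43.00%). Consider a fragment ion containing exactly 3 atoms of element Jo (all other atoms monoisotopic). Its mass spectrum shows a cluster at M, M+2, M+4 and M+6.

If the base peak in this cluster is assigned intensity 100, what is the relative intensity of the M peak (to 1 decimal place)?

Binomial terms of (0.5700 + 0.4300)^3: M 0.1852, M+2 0.4191, M+4 0.3162, M+6 0.0795 → M+2 is the base peak.
P(M+2) = C(3,1) × 0.5700^2 × 0.4300^1 = 3 × 0.3249 × 0.4300 = 0.419121 (base)
P(M) = C(3,0) × 0.5700^3 × 0.4300^0 = 1 × 0.185193 × 1.0000 = 0.185193
Relative intensity = 0.185193 / 0.419121 × 100 = 44.2

44.2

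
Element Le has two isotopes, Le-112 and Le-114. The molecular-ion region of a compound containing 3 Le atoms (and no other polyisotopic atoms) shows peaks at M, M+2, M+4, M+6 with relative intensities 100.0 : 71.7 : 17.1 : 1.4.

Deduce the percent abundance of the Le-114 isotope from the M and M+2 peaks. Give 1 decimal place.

19.3%

Let p = fractional abundance of Le-112. I(M+2)/I(M) = [C(3,1)·p^2·(1−p)] / p^3 = 3·(1−p)/p = 71.7/100.0 = 0.7170
(1−p)/p = 0.7170/3 = 0.2390  ⇒  p = 1/(1 + 0.2390) = 0.8071
Le-112: 80.7%, Le-114: 19.3%.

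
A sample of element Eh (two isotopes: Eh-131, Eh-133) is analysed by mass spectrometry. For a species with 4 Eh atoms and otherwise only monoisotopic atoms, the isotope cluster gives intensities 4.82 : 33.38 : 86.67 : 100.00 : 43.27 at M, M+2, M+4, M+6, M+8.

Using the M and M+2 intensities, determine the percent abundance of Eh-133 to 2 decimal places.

Write p for the Eh-131 fraction. I(M+2)/I(M) = [C(4,1)·p^3·(1−p)] / p^4 = 4·(1−p)/p = 33.38/4.82 = 6.9253
(1−p)/p = 6.9253/4 = 1.7313  ⇒  p = 1/(1 + 1.7313) = 0.3661
Eh-131: 36.61%, Eh-133: 63.39%.

63.39%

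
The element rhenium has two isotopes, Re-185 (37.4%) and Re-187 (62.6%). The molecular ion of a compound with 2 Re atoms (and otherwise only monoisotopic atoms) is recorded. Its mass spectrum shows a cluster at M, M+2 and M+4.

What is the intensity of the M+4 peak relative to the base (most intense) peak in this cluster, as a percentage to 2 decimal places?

83.69%

Term probabilities: M 0.1399, M+2 0.4682, M+4 0.3919. Base peak = M+2.
P(M+2) = C(2,1) × 0.374^1 × 0.626^1 = 2 × 0.3740 × 0.6260 = 0.468248 (base)
P(M+4) = C(2,2) × 0.374^0 × 0.626^2 = 1 × 1.0000 × 0.391876 = 0.391876
Relative intensity = 0.391876 / 0.468248 × 100 = 83.69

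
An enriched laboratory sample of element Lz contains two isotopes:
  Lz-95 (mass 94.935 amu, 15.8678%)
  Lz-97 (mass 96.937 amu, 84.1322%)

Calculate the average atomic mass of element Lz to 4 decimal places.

Weight each isotope mass by its fractional abundance: 0.158678 × 94.935 + 0.841322 × 96.937
= 15.06410 + 81.55523 = 96.61933 amu

96.6193 amu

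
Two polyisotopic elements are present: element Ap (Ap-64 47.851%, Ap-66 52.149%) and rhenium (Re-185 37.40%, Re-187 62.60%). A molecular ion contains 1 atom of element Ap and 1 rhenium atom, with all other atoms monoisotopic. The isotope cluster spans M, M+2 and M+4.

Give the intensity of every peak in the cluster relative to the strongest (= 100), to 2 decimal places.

Element Ap pattern (n=1): 0.47851 : 0.52149
Rhenium pattern (n=1): 0.3740 : 0.6260
Convolve the two distributions (both contribute in 2-u steps):
  M: 0.47851×0.3740 = 0.178963
  M+2: 0.47851×0.6260 + 0.52149×0.3740 = 0.494585
  M+4: 0.52149×0.6260 = 0.326453
Scale to base peak (0.494585) = 100: 36.18 : 100.00 : 66.01

36.18 : 100.00 : 66.01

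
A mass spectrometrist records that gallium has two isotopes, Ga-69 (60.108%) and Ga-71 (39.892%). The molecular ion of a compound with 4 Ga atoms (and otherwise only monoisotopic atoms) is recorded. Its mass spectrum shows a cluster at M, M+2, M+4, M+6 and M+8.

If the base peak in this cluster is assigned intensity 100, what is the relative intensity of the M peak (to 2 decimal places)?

Term probabilities: M 0.1305, M+2 0.3465, M+4 0.3450, M+6 0.1526, M+8 0.0253. Base peak = M+2.
P(M+2) = C(4,1) × 0.60108^3 × 0.39892^1 = 4 × 0.2171685 × 0.39892 = 0.346531 (base)
P(M) = C(4,0) × 0.60108^4 × 0.39892^0 = 1 × 0.13053564 × 1.0000 = 0.130536
Relative intensity = 0.130536 / 0.346531 × 100 = 37.67

37.67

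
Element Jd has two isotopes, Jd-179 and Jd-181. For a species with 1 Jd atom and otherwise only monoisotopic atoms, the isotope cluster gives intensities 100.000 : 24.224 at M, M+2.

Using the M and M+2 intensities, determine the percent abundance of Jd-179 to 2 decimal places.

80.50%

Write p for the Jd-179 fraction. I(M+2)/I(M) = [C(1,1)·p^0·(1−p)] / p^1 = 1·(1−p)/p = 24.224/100.000 = 0.2422
(1−p)/p = 0.2422/1 = 0.2422  ⇒  p = 1/(1 + 0.2422) = 0.8050
Jd-179: 80.50%, Jd-181: 19.50%.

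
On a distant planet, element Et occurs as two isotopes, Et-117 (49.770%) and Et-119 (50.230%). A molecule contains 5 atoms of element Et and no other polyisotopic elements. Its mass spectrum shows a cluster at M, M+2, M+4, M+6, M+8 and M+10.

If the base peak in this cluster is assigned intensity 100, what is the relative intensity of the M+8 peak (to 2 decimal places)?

Term probabilities: M 0.0305, M+2 0.1541, M+4 0.3110, M+6 0.3139, M+8 0.1584, M+10 0.0320. Base peak = M+6.
P(M+6) = C(5,3) × 0.49770^2 × 0.50230^3 = 10 × 0.24770529 × 0.12673295 = 0.313924 (base)
P(M+8) = C(5,4) × 0.49770^1 × 0.50230^4 = 5 × 0.4977 × 0.06365796 = 0.158413
Relative intensity = 0.158413 / 0.313924 × 100 = 50.46

50.46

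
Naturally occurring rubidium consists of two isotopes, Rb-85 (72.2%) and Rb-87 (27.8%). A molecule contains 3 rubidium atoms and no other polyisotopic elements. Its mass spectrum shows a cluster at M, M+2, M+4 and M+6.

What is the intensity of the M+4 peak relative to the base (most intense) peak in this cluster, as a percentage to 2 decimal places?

Binomial terms of (0.722 + 0.278)^3: M 0.3764, M+2 0.4348, M+4 0.1674, M+6 0.0215 → M+2 is the base peak.
P(M+2) = C(3,1) × 0.722^2 × 0.278^1 = 3 × 0.521284 × 0.2780 = 0.434751 (base)
P(M+4) = C(3,2) × 0.722^1 × 0.278^2 = 3 × 0.7220 × 0.077284 = 0.167397
Relative intensity = 0.167397 / 0.434751 × 100 = 38.50

38.50%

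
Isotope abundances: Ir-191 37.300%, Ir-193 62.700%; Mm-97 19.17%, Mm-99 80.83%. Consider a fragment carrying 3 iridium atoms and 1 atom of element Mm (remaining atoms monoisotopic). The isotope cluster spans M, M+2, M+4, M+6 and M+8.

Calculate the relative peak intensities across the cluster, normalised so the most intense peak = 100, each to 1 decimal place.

2.5 : 22.9 : 73.4 : 100.0 : 49.5

Iridium pattern (n=3): 0.05189512 : 0.26170165 : 0.43991135 : 0.24649188
Element Mm pattern (n=1): 0.1917 : 0.8083
Convolve the two distributions (both contribute in 2-u steps):
  M: 0.05189512×0.1917 = 0.009948
  M+2: 0.05189512×0.8083 + 0.26170165×0.1917 = 0.092115
  M+4: 0.26170165×0.8083 + 0.43991135×0.1917 = 0.295864
  M+6: 0.43991135×0.8083 + 0.24649188×0.1917 = 0.402833
  M+8: 0.24649188×0.8083 = 0.199239
Scale to base peak (0.402833) = 100: 2.5 : 22.9 : 73.4 : 100.0 : 49.5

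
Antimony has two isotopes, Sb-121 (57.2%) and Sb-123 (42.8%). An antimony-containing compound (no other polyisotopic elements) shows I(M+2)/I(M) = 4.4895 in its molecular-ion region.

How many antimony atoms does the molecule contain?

6

The M+2/M ratio from n Sb atoms is n · q/p = n · 0.428/0.572.
n = 4.4895 × 0.572/0.428 = 6.00 ≈ 6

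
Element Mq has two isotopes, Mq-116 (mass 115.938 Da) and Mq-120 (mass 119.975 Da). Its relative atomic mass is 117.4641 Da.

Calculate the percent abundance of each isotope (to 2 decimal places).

Writing the weighted mean with unknown fraction x of Mq-116:
115.938·x + 119.975·(1 − x) = 117.4641
(115.938 − 119.975)·x = 117.4641 − 119.975
x = -2.5109 / -4.037 = 0.62197 → 62.20% Mq-116, 37.80% Mq-120.

Mq-116: 62.20%, Mq-120: 37.80%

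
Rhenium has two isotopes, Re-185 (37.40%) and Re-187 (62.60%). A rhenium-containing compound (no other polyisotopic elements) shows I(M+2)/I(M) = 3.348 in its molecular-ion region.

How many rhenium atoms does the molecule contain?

2

With n Re atoms, P(M+2)/P(M) = C(n,1)·p^(n−1)q / p^n = n·q/p = n · 0.6260/0.3740.
n = 3.348 × 0.3740/0.6260 = 2.00 ≈ 2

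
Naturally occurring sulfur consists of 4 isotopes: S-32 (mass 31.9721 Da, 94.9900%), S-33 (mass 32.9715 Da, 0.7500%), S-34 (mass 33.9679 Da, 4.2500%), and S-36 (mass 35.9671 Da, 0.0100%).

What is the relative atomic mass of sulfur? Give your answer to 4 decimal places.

Average mass = Σ (abundance × isotope mass) = 0.949900 × 31.9721 + 0.007500 × 32.9715 + 0.042500 × 33.9679 + 0.000100 × 35.9671
= 30.37030 + 0.24729 + 1.44364 + 0.00360 = 32.06483 Da

32.0648 Da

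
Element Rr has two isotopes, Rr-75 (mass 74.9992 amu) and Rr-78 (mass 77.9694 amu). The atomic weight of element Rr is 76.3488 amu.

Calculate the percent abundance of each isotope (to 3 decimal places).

Rr-75: 54.562%, Rr-78: 45.438%

Writing the weighted mean with unknown fraction x of Rr-75:
74.9992·x + 77.9694·(1 − x) = 76.3488
(74.9992 − 77.9694)·x = 76.3488 − 77.9694
x = -1.6206 / -2.9702 = 0.54562 → 54.562% Rr-75, 45.438% Rr-78.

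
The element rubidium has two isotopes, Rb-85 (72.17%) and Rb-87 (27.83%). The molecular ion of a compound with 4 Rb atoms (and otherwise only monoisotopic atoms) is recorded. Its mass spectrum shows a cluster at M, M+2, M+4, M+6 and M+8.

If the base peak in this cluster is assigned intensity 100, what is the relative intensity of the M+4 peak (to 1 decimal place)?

57.8

Binomial terms of (0.7217 + 0.2783)^4: M 0.2713, M+2 0.4184, M+4 0.2420, M+6 0.0622, M+8 0.0060 → M+2 is the base peak.
P(M+2) = C(4,1) × 0.7217^3 × 0.2783^1 = 4 × 0.37589809 × 0.2783 = 0.418450 (base)
P(M+4) = C(4,2) × 0.7217^2 × 0.2783^2 = 6 × 0.52085089 × 0.07745089 = 0.242042
Relative intensity = 0.242042 / 0.418450 × 100 = 57.8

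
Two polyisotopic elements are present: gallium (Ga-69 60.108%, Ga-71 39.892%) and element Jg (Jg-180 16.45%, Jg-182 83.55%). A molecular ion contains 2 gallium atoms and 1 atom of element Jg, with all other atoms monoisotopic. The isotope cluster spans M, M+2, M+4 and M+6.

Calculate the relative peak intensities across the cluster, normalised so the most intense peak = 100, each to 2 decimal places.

Gallium pattern (n=2): 0.36129717 : 0.47956567 : 0.15913717
Element Jg pattern (n=1): 0.1645 : 0.8355
Convolve the two distributions (both contribute in 2-u steps):
  M: 0.36129717×0.1645 = 0.059433
  M+2: 0.36129717×0.8355 + 0.47956567×0.1645 = 0.380752
  M+4: 0.47956567×0.8355 + 0.15913717×0.1645 = 0.426855
  M+6: 0.15913717×0.8355 = 0.132959
Scale to base peak (0.426855) = 100: 13.92 : 89.20 : 100.00 : 31.15

13.92 : 89.20 : 100.00 : 31.15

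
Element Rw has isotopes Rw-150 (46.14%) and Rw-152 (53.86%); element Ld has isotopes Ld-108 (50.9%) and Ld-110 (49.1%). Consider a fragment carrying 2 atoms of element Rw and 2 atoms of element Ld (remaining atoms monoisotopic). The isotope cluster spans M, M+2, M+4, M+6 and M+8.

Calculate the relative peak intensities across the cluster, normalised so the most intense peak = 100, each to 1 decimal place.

Element Rw pattern (n=2): 0.21288996 : 0.49702008 : 0.29008996
Element Ld pattern (n=2): 0.259081 : 0.499838 : 0.241081
Convolve the two distributions (both contribute in 2-u steps):
  M: 0.21288996×0.259081 = 0.055156
  M+2: 0.21288996×0.499838 + 0.49702008×0.259081 = 0.235179
  M+4: 0.21288996×0.241081 + 0.49702008×0.499838 + 0.29008996×0.259081 = 0.374910
  M+6: 0.49702008×0.241081 + 0.29008996×0.499838 = 0.264820
  M+8: 0.29008996×0.241081 = 0.069935
Scale to base peak (0.374910) = 100: 14.7 : 62.7 : 100.0 : 70.6 : 18.7

14.7 : 62.7 : 100.0 : 70.6 : 18.7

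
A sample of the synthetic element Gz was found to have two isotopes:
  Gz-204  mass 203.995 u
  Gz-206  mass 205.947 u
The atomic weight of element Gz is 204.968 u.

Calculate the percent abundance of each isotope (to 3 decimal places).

Let x be the fractional abundance of Gz-204; then Gz-206 has abundance 1 − x.
203.995·x + 205.947·(1 − x) = 204.968
(203.995 − 205.947)·x = 204.968 − 205.947
x = -0.979 / -1.952 = 0.50154 → 50.154% Gz-204, 49.846% Gz-206.

Gz-204: 50.154%, Gz-206: 49.846%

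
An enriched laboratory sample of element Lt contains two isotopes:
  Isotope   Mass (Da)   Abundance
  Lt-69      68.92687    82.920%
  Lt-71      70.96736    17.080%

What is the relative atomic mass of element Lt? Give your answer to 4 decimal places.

69.2754 Da

The abundance-weighted mean is 0.82920 × 68.92687 + 0.17080 × 70.96736
= 57.154161 + 12.121225 = 69.275386 Da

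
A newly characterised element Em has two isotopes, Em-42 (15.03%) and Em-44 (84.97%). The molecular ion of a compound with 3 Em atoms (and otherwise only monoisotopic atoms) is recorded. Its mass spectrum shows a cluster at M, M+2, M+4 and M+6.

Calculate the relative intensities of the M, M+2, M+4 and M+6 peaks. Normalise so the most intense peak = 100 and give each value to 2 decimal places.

0.55 : 9.39 : 53.07 : 100.00

Expanding (0.1503 + 0.8497)^3:
P(M) = 0.1503^3 = 0.003395
P(M+2) = 3 × 0.1503^2 × 0.8497^1 = 0.057584
P(M+4) = 3 × 0.1503^1 × 0.8497^2 = 0.325545
P(M+6) = 0.8497^3 = 0.613475
The M+6 peak is largest (0.613475); scaling to 100 gives 0.55 : 9.39 : 53.07 : 100.00.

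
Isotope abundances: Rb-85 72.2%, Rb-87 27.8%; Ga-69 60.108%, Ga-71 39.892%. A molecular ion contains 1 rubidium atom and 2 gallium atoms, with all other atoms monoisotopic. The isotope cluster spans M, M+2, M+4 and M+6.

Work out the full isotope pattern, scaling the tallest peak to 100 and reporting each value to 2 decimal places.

58.40 : 100.00 : 55.57 : 9.90

Rubidium pattern (n=1): 0.7220 : 0.2780
Gallium pattern (n=2): 0.36129717 : 0.47956567 : 0.15913717
Convolve the two distributions (both contribute in 2-u steps):
  M: 0.7220×0.36129717 = 0.260857
  M+2: 0.7220×0.47956567 + 0.2780×0.36129717 = 0.446687
  M+4: 0.7220×0.15913717 + 0.2780×0.47956567 = 0.248216
  M+6: 0.2780×0.15913717 = 0.044240
Scale to base peak (0.446687) = 100: 58.40 : 100.00 : 55.57 : 9.90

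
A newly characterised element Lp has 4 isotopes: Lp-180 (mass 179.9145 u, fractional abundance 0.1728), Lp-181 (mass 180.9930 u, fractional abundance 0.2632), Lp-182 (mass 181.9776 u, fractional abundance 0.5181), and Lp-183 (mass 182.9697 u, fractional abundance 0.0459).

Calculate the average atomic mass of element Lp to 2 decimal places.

181.41 u

Average mass = Σ (abundance × isotope mass) = 0.1728 × 179.9145 + 0.2632 × 180.9930 + 0.5181 × 181.9776 + 0.0459 × 182.9697
= 31.08923 + 47.63736 + 94.28259 + 8.39831 = 181.40749 u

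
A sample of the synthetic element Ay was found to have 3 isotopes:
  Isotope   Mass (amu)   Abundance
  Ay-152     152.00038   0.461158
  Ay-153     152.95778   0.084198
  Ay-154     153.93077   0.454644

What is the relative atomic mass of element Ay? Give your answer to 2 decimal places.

Ar = Σ fᵢ·mᵢ = 0.461158 × 152.00038 + 0.084198 × 152.95778 + 0.454644 × 153.93077
= 70.096191 + 12.878739 + 69.983701 = 152.958631 amu

152.96 amu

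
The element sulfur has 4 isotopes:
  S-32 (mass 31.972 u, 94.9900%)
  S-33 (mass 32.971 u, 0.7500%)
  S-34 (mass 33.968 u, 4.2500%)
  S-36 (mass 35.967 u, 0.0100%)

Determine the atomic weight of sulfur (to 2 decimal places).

Weight each isotope mass by its fractional abundance: 0.949900 × 31.972 + 0.007500 × 32.971 + 0.042500 × 33.968 + 0.000100 × 35.967
= 30.3702 + 0.2473 + 1.4436 + 0.0036 = 32.0647 u

32.06 u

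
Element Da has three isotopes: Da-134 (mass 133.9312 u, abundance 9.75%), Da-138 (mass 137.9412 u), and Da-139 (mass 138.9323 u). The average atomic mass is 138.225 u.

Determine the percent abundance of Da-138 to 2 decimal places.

The remaining 90.25% is split between Da-138 (fraction x) and Da-139 (fraction 0.9025 − x).
Substituting: 137.9412x + 138.9323(0.9025 − x) = 125.166708
(137.9412 − 138.9323)x = -0.21969275  ⇒  x = 0.22167, y = 0.68083
Da-138: 22.17%, Da-139: 68.08%.

22.17%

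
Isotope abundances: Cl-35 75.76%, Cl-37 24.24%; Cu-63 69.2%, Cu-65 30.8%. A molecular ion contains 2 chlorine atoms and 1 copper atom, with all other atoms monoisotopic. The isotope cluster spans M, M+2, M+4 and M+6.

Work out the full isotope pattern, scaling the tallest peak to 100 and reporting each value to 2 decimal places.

Chlorine pattern (n=2): 0.57395776 : 0.36728448 : 0.05875776
Copper pattern (n=1): 0.6920 : 0.3080
Convolve the two distributions (both contribute in 2-u steps):
  M: 0.57395776×0.6920 = 0.397179
  M+2: 0.57395776×0.3080 + 0.36728448×0.6920 = 0.430940
  M+4: 0.36728448×0.3080 + 0.05875776×0.6920 = 0.153784
  M+6: 0.05875776×0.3080 = 0.018097
Scale to base peak (0.430940) = 100: 92.17 : 100.00 : 35.69 : 4.20

92.17 : 100.00 : 35.69 : 4.20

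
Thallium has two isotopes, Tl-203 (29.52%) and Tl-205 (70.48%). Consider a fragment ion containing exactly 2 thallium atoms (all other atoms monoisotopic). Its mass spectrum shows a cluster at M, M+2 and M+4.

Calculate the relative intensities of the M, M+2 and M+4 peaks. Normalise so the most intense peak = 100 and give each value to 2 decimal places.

17.54 : 83.77 : 100.00

Each Tl atom is independently Tl-203 (p = 0.2952) or Tl-205 (q = 0.7048); the cluster is the binomial expansion (p + q)^2.
P(M) = 0.2952^2 = 0.087143
P(M+2) = 2 × 0.2952^1 × 0.7048^1 = 0.416114
P(M+4) = 0.7048^2 = 0.496743
The M+4 peak is largest (0.496743); scaling to 100 gives 17.54 : 83.77 : 100.00.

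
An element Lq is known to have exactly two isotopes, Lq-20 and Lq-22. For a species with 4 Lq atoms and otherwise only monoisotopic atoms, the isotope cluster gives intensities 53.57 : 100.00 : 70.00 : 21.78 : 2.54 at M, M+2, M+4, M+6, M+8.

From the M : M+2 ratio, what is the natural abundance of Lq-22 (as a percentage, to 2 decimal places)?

If p is the fraction of Lq that is Lq-20, then I(M+2)/I(M) = [C(4,1)·p^3·(1−p)] / p^4 = 4·(1−p)/p = 100.00/53.57 = 1.8667
(1−p)/p = 1.8667/4 = 0.4667  ⇒  p = 1/(1 + 0.4667) = 0.6818
Lq-20: 68.18%, Lq-22: 31.82%.

31.82%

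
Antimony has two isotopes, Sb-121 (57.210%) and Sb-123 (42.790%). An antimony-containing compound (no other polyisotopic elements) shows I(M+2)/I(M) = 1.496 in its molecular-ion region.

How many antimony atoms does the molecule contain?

2

With n Sb atoms, P(M+2)/P(M) = C(n,1)·p^(n−1)q / p^n = n·q/p = n · 0.42790/0.57210.
n = 1.496 × 0.57210/0.42790 = 2.00 ≈ 2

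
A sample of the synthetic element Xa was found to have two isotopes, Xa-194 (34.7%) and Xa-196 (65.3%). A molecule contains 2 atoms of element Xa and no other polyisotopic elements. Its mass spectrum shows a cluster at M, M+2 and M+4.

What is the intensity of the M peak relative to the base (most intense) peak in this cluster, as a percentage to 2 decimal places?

(0.347 + 0.653)^2 gives M 0.1204, M+2 0.4532, M+4 0.4264; the largest is M+2.
P(M+2) = C(2,1) × 0.347^1 × 0.653^1 = 2 × 0.3470 × 0.6530 = 0.453182 (base)
P(M) = C(2,0) × 0.347^2 × 0.653^0 = 1 × 0.120409 × 1.0000 = 0.120409
Relative intensity = 0.120409 / 0.453182 × 100 = 26.57

26.57%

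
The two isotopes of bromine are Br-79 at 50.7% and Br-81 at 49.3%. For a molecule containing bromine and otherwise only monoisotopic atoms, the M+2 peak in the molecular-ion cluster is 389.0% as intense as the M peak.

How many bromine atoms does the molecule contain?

4

The M+2/M ratio from n Br atoms is n · q/p = n · 0.493/0.507.
n = 3.890 × 0.507/0.493 = 4.00 ≈ 4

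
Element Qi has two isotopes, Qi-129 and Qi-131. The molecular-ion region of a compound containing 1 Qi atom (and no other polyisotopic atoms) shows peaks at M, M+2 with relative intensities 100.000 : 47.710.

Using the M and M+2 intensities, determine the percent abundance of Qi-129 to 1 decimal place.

If p is the fraction of Qi that is Qi-129, then I(M+2)/I(M) = [C(1,1)·p^0·(1−p)] / p^1 = 1·(1−p)/p = 47.710/100.000 = 0.4771
(1−p)/p = 0.4771/1 = 0.4771  ⇒  p = 1/(1 + 0.4771) = 0.6770
Qi-129: 67.7%, Qi-131: 32.3%.

67.7%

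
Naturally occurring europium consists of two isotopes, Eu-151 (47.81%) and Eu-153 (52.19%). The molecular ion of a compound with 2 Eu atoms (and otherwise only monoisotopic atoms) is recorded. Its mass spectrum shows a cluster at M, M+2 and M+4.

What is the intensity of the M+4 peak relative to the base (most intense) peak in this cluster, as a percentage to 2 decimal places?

54.58%

(0.4781 + 0.5219)^2 gives M 0.2286, M+2 0.4990, M+4 0.2724; the largest is M+2.
P(M+2) = C(2,1) × 0.4781^1 × 0.5219^1 = 2 × 0.4781 × 0.5219 = 0.499041 (base)
P(M+4) = C(2,2) × 0.4781^0 × 0.5219^2 = 1 × 1.0000 × 0.27237961 = 0.272380
Relative intensity = 0.272380 / 0.499041 × 100 = 54.58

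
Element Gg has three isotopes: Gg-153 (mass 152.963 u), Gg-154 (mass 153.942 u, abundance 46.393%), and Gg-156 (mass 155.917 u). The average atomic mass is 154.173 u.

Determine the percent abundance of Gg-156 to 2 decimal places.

The remaining 53.607% is split between Gg-153 (fraction x) and Gg-156 (fraction 0.53607 − x).
Substituting: 152.963x + 155.917(0.53607 − x) = 82.75468794
(152.963 − 155.917)x = -0.82773825  ⇒  x = 0.28021, y = 0.25586
Gg-153: 28.02%, Gg-156: 25.59%.

25.59%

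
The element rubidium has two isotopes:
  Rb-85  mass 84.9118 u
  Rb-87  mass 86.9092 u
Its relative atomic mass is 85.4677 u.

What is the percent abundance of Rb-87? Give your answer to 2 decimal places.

27.83%

Writing the weighted mean with unknown fraction x of Rb-85:
84.9118·x + 86.9092·(1 − x) = 85.4677
(84.9118 − 86.9092)·x = 85.4677 − 86.9092
x = -1.4415 / -1.9974 = 0.72169 → 72.17% Rb-85, 27.83% Rb-87.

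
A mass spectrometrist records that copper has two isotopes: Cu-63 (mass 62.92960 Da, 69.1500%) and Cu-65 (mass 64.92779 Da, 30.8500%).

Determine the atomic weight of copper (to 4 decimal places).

Weight each isotope mass by its fractional abundance: 0.691500 × 62.92960 + 0.308500 × 64.92779
= 43.515818 + 20.030223 = 63.546041 Da

63.5460 Da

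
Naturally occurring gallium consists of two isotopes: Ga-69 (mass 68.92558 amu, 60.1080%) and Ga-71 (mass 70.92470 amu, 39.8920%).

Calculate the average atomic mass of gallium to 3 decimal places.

69.723 amu

Ar = Σ fᵢ·mᵢ = 0.601080 × 68.92558 + 0.398920 × 70.92470
= 41.429788 + 28.293281 = 69.723069 amu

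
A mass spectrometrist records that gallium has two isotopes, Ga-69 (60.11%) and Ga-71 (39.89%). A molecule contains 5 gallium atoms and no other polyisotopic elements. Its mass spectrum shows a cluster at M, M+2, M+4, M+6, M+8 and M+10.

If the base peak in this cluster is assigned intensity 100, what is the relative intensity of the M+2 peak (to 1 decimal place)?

75.3

Binomial terms of (0.6011 + 0.3989)^5: M 0.0785, M+2 0.2604, M+4 0.3456, M+6 0.2293, M+8 0.0761, M+10 0.0101 → M+4 is the base peak.
P(M+4) = C(5,2) × 0.6011^3 × 0.3989^2 = 10 × 0.21719018 × 0.15912121 = 0.345596 (base)
P(M+2) = C(5,1) × 0.6011^4 × 0.3989^1 = 5 × 0.13055302 × 0.3989 = 0.260388
Relative intensity = 0.260388 / 0.345596 × 100 = 75.3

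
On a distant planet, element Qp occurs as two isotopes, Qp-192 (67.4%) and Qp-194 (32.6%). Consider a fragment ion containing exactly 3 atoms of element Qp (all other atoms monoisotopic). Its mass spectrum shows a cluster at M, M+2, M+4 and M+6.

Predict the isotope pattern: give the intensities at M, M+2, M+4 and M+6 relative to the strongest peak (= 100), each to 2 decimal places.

68.92 : 100.00 : 48.37 : 7.80

Expanding (0.674 + 0.326)^3:
P(M) = 0.674^3 = 0.306182
P(M+2) = 3 × 0.674^2 × 0.326^1 = 0.444282
P(M+4) = 3 × 0.674^1 × 0.326^2 = 0.214890
P(M+6) = 0.326^3 = 0.034646
The M+2 peak is largest (0.444282); scaling to 100 gives 68.92 : 100.00 : 48.37 : 7.80.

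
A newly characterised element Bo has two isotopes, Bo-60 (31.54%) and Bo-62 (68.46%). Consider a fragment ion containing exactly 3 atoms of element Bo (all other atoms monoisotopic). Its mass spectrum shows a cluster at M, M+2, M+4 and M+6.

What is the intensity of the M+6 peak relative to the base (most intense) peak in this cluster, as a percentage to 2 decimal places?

Binomial terms of (0.3154 + 0.6846)^3: M 0.0314, M+2 0.2043, M+4 0.4435, M+6 0.3209 → M+4 is the base peak.
P(M+4) = C(3,2) × 0.3154^1 × 0.6846^2 = 3 × 0.3154 × 0.46867716 = 0.443462 (base)
P(M+6) = C(3,3) × 0.3154^0 × 0.6846^3 = 1 × 1.0000 × 0.32085638 = 0.320856
Relative intensity = 0.320856 / 0.443462 × 100 = 72.35

72.35%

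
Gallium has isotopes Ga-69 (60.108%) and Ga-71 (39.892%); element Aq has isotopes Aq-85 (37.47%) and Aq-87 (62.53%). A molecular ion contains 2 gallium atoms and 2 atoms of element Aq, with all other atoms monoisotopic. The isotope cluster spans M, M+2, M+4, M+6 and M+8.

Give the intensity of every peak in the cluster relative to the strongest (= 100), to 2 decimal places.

13.06 : 60.94 : 100.00 : 67.49 : 16.02

Gallium pattern (n=2): 0.36129717 : 0.47956567 : 0.15913717
Element Aq pattern (n=2): 0.14040009 : 0.46859982 : 0.39100009
Convolve the two distributions (both contribute in 2-u steps):
  M: 0.36129717×0.14040009 = 0.050726
  M+2: 0.36129717×0.46859982 + 0.47956567×0.14040009 = 0.236635
  M+4: 0.36129717×0.39100009 + 0.47956567×0.46859982 + 0.15913717×0.14040009 = 0.388334
  M+6: 0.47956567×0.39100009 + 0.15913717×0.46859982 = 0.262082
  M+8: 0.15913717×0.39100009 = 0.062223
Scale to base peak (0.388334) = 100: 13.06 : 60.94 : 100.00 : 67.49 : 16.02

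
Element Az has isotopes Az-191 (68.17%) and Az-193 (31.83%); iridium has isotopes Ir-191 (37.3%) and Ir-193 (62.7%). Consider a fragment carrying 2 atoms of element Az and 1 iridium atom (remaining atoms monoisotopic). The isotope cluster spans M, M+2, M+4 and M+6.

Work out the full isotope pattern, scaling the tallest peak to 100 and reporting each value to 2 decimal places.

Element Az pattern (n=2): 0.46471489 : 0.43397022 : 0.10131489
Iridium pattern (n=1): 0.3730 : 0.6270
Convolve the two distributions (both contribute in 2-u steps):
  M: 0.46471489×0.3730 = 0.173339
  M+2: 0.46471489×0.6270 + 0.43397022×0.3730 = 0.453247
  M+4: 0.43397022×0.6270 + 0.10131489×0.3730 = 0.309890
  M+6: 0.10131489×0.6270 = 0.063524
Scale to base peak (0.453247) = 100: 38.24 : 100.00 : 68.37 : 14.02

38.24 : 100.00 : 68.37 : 14.02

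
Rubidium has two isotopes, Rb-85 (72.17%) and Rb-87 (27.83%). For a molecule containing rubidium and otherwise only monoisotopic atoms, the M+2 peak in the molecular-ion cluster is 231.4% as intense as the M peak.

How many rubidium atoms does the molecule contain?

6

With n Rb atoms, P(M+2)/P(M) = C(n,1)·p^(n−1)q / p^n = n·q/p = n · 0.2783/0.7217.
n = 2.314 × 0.7217/0.2783 = 6.00 ≈ 6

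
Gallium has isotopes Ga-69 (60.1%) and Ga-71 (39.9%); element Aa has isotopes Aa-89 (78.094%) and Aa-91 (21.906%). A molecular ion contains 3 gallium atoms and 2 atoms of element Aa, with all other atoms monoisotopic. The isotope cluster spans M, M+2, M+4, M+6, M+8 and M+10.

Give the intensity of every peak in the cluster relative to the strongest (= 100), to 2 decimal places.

Gallium pattern (n=3): 0.2170818 : 0.4323576 : 0.2870394 : 0.0635212
Element Aa pattern (n=2): 0.60986728 : 0.34214543 : 0.04798728
Convolve the two distributions (both contribute in 2-u steps):
  M: 0.2170818×0.60986728 = 0.132391
  M+2: 0.2170818×0.34214543 + 0.4323576×0.60986728 = 0.337954
  M+4: 0.2170818×0.04798728 + 0.4323576×0.34214543 + 0.2870394×0.60986728 = 0.333402
  M+6: 0.4323576×0.04798728 + 0.2870394×0.34214543 + 0.0635212×0.60986728 = 0.157696
  M+8: 0.2870394×0.04798728 + 0.0635212×0.34214543 = 0.035508
  M+10: 0.0635212×0.04798728 = 0.003048
Scale to base peak (0.337954) = 100: 39.17 : 100.00 : 98.65 : 46.66 : 10.51 : 0.90

39.17 : 100.00 : 98.65 : 46.66 : 10.51 : 0.90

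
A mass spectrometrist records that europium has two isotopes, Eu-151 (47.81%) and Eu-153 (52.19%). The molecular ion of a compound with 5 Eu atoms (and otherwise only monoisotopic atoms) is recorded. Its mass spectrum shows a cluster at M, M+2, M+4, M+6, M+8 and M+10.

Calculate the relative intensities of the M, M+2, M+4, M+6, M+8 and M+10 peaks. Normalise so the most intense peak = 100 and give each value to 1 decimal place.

7.7 : 42.0 : 91.6 : 100.0 : 54.6 : 11.9

The 5 Eu atoms are independent, so intensities follow the terms of (0.4781 + 0.5219)^5.
P(M) = 0.4781^5 = 0.024980
P(M+2) = 5 × 0.4781^4 × 0.5219^1 = 0.136343
P(M+4) = 10 × 0.4781^3 × 0.5219^2 = 0.297667
P(M+6) = 10 × 0.4781^2 × 0.5219^3 = 0.324937
P(M+8) = 5 × 0.4781^1 × 0.5219^4 = 0.177353
P(M+10) = 0.5219^5 = 0.038720
The M+6 peak is largest (0.324937); scaling to 100 gives 7.7 : 42.0 : 91.6 : 100.0 : 54.6 : 11.9.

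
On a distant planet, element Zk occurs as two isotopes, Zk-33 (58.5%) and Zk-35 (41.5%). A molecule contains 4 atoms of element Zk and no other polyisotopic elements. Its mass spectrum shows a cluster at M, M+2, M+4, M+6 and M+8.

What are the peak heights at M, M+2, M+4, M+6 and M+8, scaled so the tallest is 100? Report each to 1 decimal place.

33.1 : 94.0 : 100.0 : 47.3 : 8.4

Each Zk atom is independently Zk-33 (p = 0.585) or Zk-35 (q = 0.415); the cluster is the binomial expansion (p + q)^4.
P(M) = 0.585^4 = 0.117118
P(M+2) = 4 × 0.585^3 × 0.415^1 = 0.332335
P(M+4) = 6 × 0.585^2 × 0.415^2 = 0.353638
P(M+6) = 4 × 0.585^1 × 0.415^3 = 0.167248
P(M+8) = 0.415^4 = 0.029661
The M+4 peak is largest (0.353638); scaling to 100 gives 33.1 : 94.0 : 100.0 : 47.3 : 8.4.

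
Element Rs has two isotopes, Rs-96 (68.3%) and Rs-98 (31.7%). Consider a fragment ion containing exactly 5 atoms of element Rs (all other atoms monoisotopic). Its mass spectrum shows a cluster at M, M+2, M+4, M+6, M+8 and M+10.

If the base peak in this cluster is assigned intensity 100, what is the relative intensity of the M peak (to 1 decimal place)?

43.1

(0.683 + 0.317)^5 gives M 0.1486, M+2 0.3449, M+4 0.3202, M+6 0.1486, M+8 0.0345, M+10 0.0032; the largest is M+2.
P(M+2) = C(5,1) × 0.683^4 × 0.317^1 = 5 × 0.21761199 × 0.3170 = 0.344915 (base)
P(M) = C(5,0) × 0.683^5 × 0.317^0 = 1 × 0.14862899 × 1.0000 = 0.148629
Relative intensity = 0.148629 / 0.344915 × 100 = 43.1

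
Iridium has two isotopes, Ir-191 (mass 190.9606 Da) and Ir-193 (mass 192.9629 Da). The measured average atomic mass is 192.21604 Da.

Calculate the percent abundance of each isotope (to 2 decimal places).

With x = fraction of Ir-191 (so Ir-193 is 1 − x):
190.9606·x + 192.9629·(1 − x) = 192.21604
(190.9606 − 192.9629)·x = 192.21604 − 192.9629
x = -0.74686 / -2.0023 = 0.37300 → 37.30% Ir-191, 62.70% Ir-193.

Ir-191: 37.30%, Ir-193: 62.70%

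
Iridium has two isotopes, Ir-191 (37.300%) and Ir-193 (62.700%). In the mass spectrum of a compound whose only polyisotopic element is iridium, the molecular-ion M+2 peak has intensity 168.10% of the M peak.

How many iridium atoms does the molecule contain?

For n independent Ir atoms, I(M+2)/I(M) = n · (abundance Ir-193) / (abundance Ir-191) = n · 0.62700/0.37300.
n = 1.6810 × 0.37300/0.62700 = 1.00 ≈ 1

1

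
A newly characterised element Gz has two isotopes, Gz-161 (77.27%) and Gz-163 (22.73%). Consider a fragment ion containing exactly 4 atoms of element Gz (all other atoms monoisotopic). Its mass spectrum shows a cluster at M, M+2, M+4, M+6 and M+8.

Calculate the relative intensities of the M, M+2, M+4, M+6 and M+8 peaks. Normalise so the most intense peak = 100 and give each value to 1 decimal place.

85.0 : 100.0 : 44.1 : 8.7 : 0.6

Expanding (0.7727 + 0.2273)^4:
P(M) = 0.7727^4 = 0.356487
P(M+2) = 4 × 0.7727^3 × 0.2273^1 = 0.419462
P(M+4) = 6 × 0.7727^2 × 0.2273^2 = 0.185085
P(M+6) = 4 × 0.7727^1 × 0.2273^3 = 0.036297
P(M+8) = 0.2273^4 = 0.002669
The M+2 peak is largest (0.419462); scaling to 100 gives 85.0 : 100.0 : 44.1 : 8.7 : 0.6.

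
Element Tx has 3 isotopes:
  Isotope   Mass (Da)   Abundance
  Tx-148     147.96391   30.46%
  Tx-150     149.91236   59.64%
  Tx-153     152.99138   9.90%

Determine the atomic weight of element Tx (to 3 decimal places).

Ar = Σ fᵢ·mᵢ = 0.3046 × 147.96391 + 0.5964 × 149.91236 + 0.0990 × 152.99138
= 45.069807 + 89.407732 + 15.146147 = 149.623686 Da

149.624 Da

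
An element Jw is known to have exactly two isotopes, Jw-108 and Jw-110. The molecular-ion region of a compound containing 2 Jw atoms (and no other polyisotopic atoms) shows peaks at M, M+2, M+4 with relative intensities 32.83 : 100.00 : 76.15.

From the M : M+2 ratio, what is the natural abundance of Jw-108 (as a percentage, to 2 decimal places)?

Let p = fractional abundance of Jw-108. I(M+2)/I(M) = [C(2,1)·p^1·(1−p)] / p^2 = 2·(1−p)/p = 100.00/32.83 = 3.0460
(1−p)/p = 3.0460/2 = 1.5230  ⇒  p = 1/(1 + 1.5230) = 0.3964
Jw-108: 39.64%, Jw-110: 60.36%.

39.64%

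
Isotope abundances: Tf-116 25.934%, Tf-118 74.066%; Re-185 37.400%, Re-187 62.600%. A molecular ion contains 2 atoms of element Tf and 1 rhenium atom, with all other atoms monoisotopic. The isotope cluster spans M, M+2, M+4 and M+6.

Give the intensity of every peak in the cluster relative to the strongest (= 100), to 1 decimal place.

5.6 : 41.7 : 100.0 : 77.1

Element Tf pattern (n=2): 0.06725724 : 0.38416553 : 0.54857724
Rhenium pattern (n=1): 0.3740 : 0.6260
Convolve the two distributions (both contribute in 2-u steps):
  M: 0.06725724×0.3740 = 0.025154
  M+2: 0.06725724×0.6260 + 0.38416553×0.3740 = 0.185781
  M+4: 0.38416553×0.6260 + 0.54857724×0.3740 = 0.445656
  M+6: 0.54857724×0.6260 = 0.343409
Scale to base peak (0.445656) = 100: 5.6 : 41.7 : 100.0 : 77.1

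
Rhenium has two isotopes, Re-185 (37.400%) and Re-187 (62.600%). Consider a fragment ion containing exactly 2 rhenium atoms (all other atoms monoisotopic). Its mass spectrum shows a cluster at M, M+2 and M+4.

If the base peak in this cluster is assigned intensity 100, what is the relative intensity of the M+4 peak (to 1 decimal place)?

83.7

(0.37400 + 0.62600)^2 gives M 0.1399, M+2 0.4682, M+4 0.3919; the largest is M+2.
P(M+2) = C(2,1) × 0.37400^1 × 0.62600^1 = 2 × 0.3740 × 0.6260 = 0.468248 (base)
P(M+4) = C(2,2) × 0.37400^0 × 0.62600^2 = 1 × 1.0000 × 0.391876 = 0.391876
Relative intensity = 0.391876 / 0.468248 × 100 = 83.7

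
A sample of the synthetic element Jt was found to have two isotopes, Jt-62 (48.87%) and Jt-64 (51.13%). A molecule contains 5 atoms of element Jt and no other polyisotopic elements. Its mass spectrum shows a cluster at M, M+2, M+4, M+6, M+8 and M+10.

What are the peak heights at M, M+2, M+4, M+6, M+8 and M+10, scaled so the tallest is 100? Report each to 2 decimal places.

The 5 Jt atoms are independent, so intensities follow the terms of (0.4887 + 0.5113)^5.
P(M) = 0.4887^5 = 0.027875
P(M+2) = 5 × 0.4887^4 × 0.5113^1 = 0.145819
P(M+4) = 10 × 0.4887^3 × 0.5113^2 = 0.305126
P(M+6) = 10 × 0.4887^2 × 0.5113^3 = 0.319236
P(M+8) = 5 × 0.4887^1 × 0.5113^4 = 0.167000
P(M+10) = 0.5113^5 = 0.034945
The M+6 peak is largest (0.319236); scaling to 100 gives 8.73 : 45.68 : 95.58 : 100.00 : 52.31 : 10.95.

8.73 : 45.68 : 95.58 : 100.00 : 52.31 : 10.95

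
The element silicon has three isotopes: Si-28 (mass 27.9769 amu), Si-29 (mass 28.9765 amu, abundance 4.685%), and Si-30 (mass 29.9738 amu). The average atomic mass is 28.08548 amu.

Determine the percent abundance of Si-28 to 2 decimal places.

Let x and y be the fractions of Si-28 and Si-30. Then x + y = 1 − 0.04685 = 0.95315 and 27.9769x + 29.9738y = 28.08548 − 0.04685×28.9765 = 26.727930975.
Substituting: 27.9769x + 29.9738(0.95315 − x) = 26.727930975
(27.9769 − 29.9738)x = -1.841596495  ⇒  x = 0.92223, y = 0.03092
Si-28: 92.22%, Si-30: 3.09%.

92.22%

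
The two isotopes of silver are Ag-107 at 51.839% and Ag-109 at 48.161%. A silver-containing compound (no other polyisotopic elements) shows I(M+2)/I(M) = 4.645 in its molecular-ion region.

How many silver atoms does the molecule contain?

5

With n Ag atoms, P(M+2)/P(M) = C(n,1)·p^(n−1)q / p^n = n·q/p = n · 0.48161/0.51839.
n = 4.645 × 0.51839/0.48161 = 5.00 ≈ 5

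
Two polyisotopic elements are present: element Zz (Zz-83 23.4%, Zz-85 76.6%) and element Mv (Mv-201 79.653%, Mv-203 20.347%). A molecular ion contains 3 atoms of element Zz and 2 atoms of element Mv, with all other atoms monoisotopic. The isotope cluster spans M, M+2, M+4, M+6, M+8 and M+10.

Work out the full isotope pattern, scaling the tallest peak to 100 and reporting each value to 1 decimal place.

1.9 : 19.8 : 71.4 : 100.0 : 38.4 : 4.4

Element Zz pattern (n=3): 0.0128129 : 0.12582929 : 0.41190271 : 0.4494551
Element Mv pattern (n=2): 0.63446004 : 0.32413992 : 0.04140004
Convolve the two distributions (both contribute in 2-u steps):
  M: 0.0128129×0.63446004 = 0.008129
  M+2: 0.0128129×0.32413992 + 0.12582929×0.63446004 = 0.083987
  M+4: 0.0128129×0.04140004 + 0.12582929×0.32413992 + 0.41190271×0.63446004 = 0.302653
  M+6: 0.12582929×0.04140004 + 0.41190271×0.32413992 + 0.4494551×0.63446004 = 0.423885
  M+8: 0.41190271×0.04140004 + 0.4494551×0.32413992 = 0.162739
  M+10: 0.4494551×0.04140004 = 0.018607
Scale to base peak (0.423885) = 100: 1.9 : 19.8 : 71.4 : 100.0 : 38.4 : 4.4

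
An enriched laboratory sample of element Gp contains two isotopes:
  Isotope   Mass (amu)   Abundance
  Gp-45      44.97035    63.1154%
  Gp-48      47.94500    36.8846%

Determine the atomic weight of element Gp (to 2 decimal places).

The abundance-weighted mean is 0.631154 × 44.97035 + 0.368846 × 47.94500
= 28.383216 + 17.684321 = 46.067537 amu

46.07 amu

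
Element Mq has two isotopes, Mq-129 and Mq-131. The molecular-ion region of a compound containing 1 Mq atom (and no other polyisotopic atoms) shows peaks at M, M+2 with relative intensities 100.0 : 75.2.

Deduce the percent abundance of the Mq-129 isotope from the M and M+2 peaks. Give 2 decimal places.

57.08%

Let p = fractional abundance of Mq-129. I(M+2)/I(M) = [C(1,1)·p^0·(1−p)] / p^1 = 1·(1−p)/p = 75.2/100.0 = 0.7520
(1−p)/p = 0.7520/1 = 0.7520  ⇒  p = 1/(1 + 0.7520) = 0.5708
Mq-129: 57.08%, Mq-131: 42.92%.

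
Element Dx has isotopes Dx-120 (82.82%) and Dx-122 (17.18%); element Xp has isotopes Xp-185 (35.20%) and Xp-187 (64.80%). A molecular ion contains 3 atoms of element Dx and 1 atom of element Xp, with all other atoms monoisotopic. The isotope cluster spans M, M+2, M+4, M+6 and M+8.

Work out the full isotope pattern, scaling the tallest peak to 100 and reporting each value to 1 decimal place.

40.6 : 100.0 : 51.7 : 10.0 : 0.7

Element Dx pattern (n=3): 0.568075 : 0.35352071 : 0.07333357 : 0.00507072
Element Xp pattern (n=1): 0.3520 : 0.6480
Convolve the two distributions (both contribute in 2-u steps):
  M: 0.568075×0.3520 = 0.199962
  M+2: 0.568075×0.6480 + 0.35352071×0.3520 = 0.492552
  M+4: 0.35352071×0.6480 + 0.07333357×0.3520 = 0.254895
  M+6: 0.07333357×0.6480 + 0.00507072×0.3520 = 0.049305
  M+8: 0.00507072×0.6480 = 0.003286
Scale to base peak (0.492552) = 100: 40.6 : 100.0 : 51.7 : 10.0 : 0.7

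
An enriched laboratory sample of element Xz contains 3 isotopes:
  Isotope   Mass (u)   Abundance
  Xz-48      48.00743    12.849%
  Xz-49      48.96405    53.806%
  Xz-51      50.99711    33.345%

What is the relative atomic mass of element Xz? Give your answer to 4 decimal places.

49.5191 u

Ar = Σ fᵢ·mᵢ = 0.12849 × 48.00743 + 0.53806 × 48.96405 + 0.33345 × 50.99711
= 6.168475 + 26.345597 + 17.004986 = 49.519058 u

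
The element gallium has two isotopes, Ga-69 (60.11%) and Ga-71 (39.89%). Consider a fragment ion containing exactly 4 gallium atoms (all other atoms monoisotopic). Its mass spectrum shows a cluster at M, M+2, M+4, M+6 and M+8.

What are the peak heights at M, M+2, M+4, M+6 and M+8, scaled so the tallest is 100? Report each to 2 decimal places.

37.67 : 100.00 : 99.54 : 44.04 : 7.31

Each Ga atom is independently Ga-69 (p = 0.6011) or Ga-71 (q = 0.3989); the cluster is the binomial expansion (p + q)^4.
P(M) = 0.6011^4 = 0.130553
P(M+2) = 4 × 0.6011^3 × 0.3989^1 = 0.346549
P(M+4) = 6 × 0.6011^2 × 0.3989^2 = 0.344963
P(M+6) = 4 × 0.6011^1 × 0.3989^3 = 0.152616
P(M+8) = 0.3989^4 = 0.025320
The M+2 peak is largest (0.346549); scaling to 100 gives 37.67 : 100.00 : 99.54 : 44.04 : 7.31.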